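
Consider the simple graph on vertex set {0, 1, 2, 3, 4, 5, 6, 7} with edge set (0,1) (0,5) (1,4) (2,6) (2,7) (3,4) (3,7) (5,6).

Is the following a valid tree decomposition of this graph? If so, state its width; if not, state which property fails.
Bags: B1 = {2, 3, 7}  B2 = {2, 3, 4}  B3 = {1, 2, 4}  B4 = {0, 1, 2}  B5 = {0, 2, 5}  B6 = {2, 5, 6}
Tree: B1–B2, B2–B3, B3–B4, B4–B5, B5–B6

Checking the three conditions: (i) the bags cover all of {0, 1, 2, 3, 4, 5, 6, 7}; (ii) for each edge, some bag contains both endpoints; (iii) the bags containing any fixed vertex form a subtree. All hold, so the decomposition is valid with width 3 − 1 = 2.

Yes; width 2.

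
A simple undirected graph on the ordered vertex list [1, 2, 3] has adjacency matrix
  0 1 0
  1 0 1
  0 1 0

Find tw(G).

1

A width-1 tree decomposition is:
Bags: B1 = {1, 2}  B2 = {2, 3}
Tree: B1–B2
Each bag holds 2 vertices, so the decomposition has width 1, which upper-bounds the treewidth. Since G has at least one edge (e.g. 1–2), it is not an edgeless graph, so tw(G) ≥ 1. Combining the bounds, tw(G) = 1.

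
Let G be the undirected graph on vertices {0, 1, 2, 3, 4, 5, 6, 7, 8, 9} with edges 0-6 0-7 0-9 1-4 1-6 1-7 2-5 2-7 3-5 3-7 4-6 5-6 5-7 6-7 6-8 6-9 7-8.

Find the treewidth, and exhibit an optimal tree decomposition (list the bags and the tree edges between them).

The largest bag has 3 vertices, giving width 2; this decomposition certifies tw(G) ≤ 2. On the other hand G contains the 3-clique {2, 5, 7}. A clique must lie in a single bag of any decomposition, so no decomposition can have width below 2. Hence tw(G) = 2 exactly.

Treewidth 2.
One such decomposition:
Bags: B1 = {0, 6, 7}  B2 = {1, 6, 7}  B3 = {5, 6, 7}  B4 = {0, 6, 9}  B5 = {3, 5, 7}  B6 = {1, 4, 6}  B7 = {6, 7, 8}  B8 = {2, 5, 7}
Tree: B1–B2, B2–B3, B1–B4, B3–B5, B2–B6, B2–B7, B3–B8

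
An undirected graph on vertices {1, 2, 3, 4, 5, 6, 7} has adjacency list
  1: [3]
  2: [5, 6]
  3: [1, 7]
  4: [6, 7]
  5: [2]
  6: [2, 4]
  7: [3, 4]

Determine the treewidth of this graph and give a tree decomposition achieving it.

Treewidth 1.
One such decomposition:
Bags: B1 = {2, 5}  B2 = {2, 6}  B3 = {4, 6}  B4 = {4, 7}  B5 = {3, 7}  B6 = {1, 3}
Tree: B1–B2, B2–B3, B3–B4, B4–B5, B5–B6

Each bag holds 2 vertices, so the decomposition has width 1, which upper-bounds the treewidth. Any graph with an edge has treewidth ≥ 1, and G has the edge 5–2. Hence tw(G) = 1 exactly.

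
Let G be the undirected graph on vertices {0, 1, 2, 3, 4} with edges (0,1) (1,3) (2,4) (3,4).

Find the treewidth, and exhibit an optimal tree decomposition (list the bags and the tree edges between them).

Treewidth 1.
One such decomposition:
Bags: B1 = {0, 1}  B2 = {1, 3}  B3 = {3, 4}  B4 = {2, 4}
Tree: B1–B2, B2–B3, B3–B4

Every bag has size at most 2, so the width is 2 − 1 = 1 and tw(G) ≤ 1. Any graph with an edge has treewidth ≥ 1, and G has the edge 0–1. Therefore the treewidth is 1.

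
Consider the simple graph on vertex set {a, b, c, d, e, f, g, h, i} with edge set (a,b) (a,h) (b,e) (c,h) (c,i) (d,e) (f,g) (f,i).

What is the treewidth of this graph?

1

A width-1 tree decomposition is:
Bags: B1 = {f, g}  B2 = {f, i}  B3 = {c, i}  B4 = {c, h}  B5 = {a, h}  B6 = {a, b}  B7 = {b, e}  B8 = {d, e}
Tree: B1–B2, B2–B3, B3–B4, B4–B5, B5–B6, B6–B7, B7–B8
Every bag has size at most 2, so the width is 2 − 1 = 1 and tw(G) ≤ 1. Since G has at least one edge (e.g. g–f), it is not an edgeless graph, so tw(G) ≥ 1. Combining the bounds, tw(G) = 1.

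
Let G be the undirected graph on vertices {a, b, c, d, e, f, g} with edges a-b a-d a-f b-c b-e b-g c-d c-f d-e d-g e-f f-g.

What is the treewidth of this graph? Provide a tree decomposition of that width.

The largest bag has 4 vertices, giving width 3; this decomposition certifies tw(G) ≤ 3. For the lower bound: the 4 vertex sets {f,g}, {a,d}, {b}, {c} are disjoint, each induces a connected subgraph, and every pair is joined by at least one edge of G. Contracting each set to a single vertex therefore yields K_{4} as a minor, and since treewidth is minor-monotone, tw(G) ≥ tw(K_{4}) = 3. Combining the bounds, tw(G) = 3.

Treewidth 3.
One optimal decomposition is:
Bags: B1 = {b, d, f, g}  B2 = {a, b, d, f}  B3 = {b, c, d, f}  B4 = {b, d, e, f}
Tree: B1–B2, B2–B3, B3–B4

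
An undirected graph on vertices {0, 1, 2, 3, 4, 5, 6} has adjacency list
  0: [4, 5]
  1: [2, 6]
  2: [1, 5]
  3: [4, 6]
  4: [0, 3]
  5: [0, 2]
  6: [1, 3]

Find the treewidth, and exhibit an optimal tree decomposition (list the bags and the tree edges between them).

Treewidth 2.
Bags: B1 = {3, 4, 6}  B2 = {1, 4, 6}  B3 = {1, 2, 4}  B4 = {2, 4, 5}  B5 = {0, 4, 5}
Tree: B1–B2, B2–B3, B3–B4, B4–B5

The largest bag has 3 vertices, giving width 2; this decomposition certifies tw(G) ≤ 2. The edges 4–3–6–1–2–5–0–4 form a cycle, so G is not a tree and its treewidth is at least 2. Hence tw(G) = 2 exactly.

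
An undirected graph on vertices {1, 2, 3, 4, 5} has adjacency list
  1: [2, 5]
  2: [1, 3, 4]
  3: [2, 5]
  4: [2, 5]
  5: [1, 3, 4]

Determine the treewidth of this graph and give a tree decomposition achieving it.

The largest bag has 3 vertices, giving width 2; this decomposition certifies tw(G) ≤ 2. Since 2–1–5–3–2 is a cycle in G, G is not acyclic. Forests are exactly the graphs of treewidth ≤ 1, so tw(G) ≥ 2. Combining the bounds, tw(G) = 2.

Treewidth 2.
Bags: B1 = {1, 2, 5}  B2 = {2, 3, 5}  B3 = {2, 4, 5}
Tree: B1–B2, B2–B3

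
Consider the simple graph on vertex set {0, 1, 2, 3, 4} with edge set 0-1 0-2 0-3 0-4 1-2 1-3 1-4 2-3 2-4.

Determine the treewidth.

A width-3 tree decomposition is:
Bags: B1 = {0, 1, 2, 3}  B2 = {0, 1, 2, 4}
Tree: B1–B2
Every bag has size at most 4, so the width is 4 − 1 = 3 and tw(G) ≤ 3. For the lower bound, the 4 vertices {0, 1, 2, 3} are pairwise adjacent, and any tree decomposition puts a clique entirely inside one bag — forcing width ≥ 3. Combining the bounds, tw(G) = 3.

3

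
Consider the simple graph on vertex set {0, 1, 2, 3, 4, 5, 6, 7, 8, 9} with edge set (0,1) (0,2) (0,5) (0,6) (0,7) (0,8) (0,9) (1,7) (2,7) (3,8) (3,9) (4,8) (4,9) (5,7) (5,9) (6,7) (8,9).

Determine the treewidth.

2

A width-2 tree decomposition is:
Bags: B1 = {0, 5, 9}  B2 = {0, 8, 9}  B3 = {0, 5, 7}  B4 = {0, 6, 7}  B5 = {4, 8, 9}  B6 = {3, 8, 9}  B7 = {0, 1, 7}  B8 = {0, 2, 7}
Tree: B1–B2, B1–B3, B3–B4, B2–B5, B2–B6, B4–B7, B4–B8
The largest bag has 3 vertices, giving width 2; this decomposition certifies tw(G) ≤ 2. On the other hand G contains the 3-clique {0, 8, 9}. A clique must lie in a single bag of any decomposition, so no decomposition can have width below 2. Therefore the treewidth is 2.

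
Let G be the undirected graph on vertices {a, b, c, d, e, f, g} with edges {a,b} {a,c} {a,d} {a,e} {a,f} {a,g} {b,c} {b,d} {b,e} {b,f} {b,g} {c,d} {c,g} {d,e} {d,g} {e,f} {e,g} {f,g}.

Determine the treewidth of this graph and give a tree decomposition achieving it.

Treewidth 4.
One optimal decomposition is:
Bags: B1 = {a, b, d, e, g}  B2 = {a, b, e, f, g}  B3 = {a, b, c, d, g}
Tree: B1–B2, B1–B3

The largest bag has 5 vertices, giving width 4; this decomposition certifies tw(G) ≤ 4. On the other hand G contains the 5-clique {a, b, d, e, g}. A clique must lie in a single bag of any decomposition, so no decomposition can have width below 4. Therefore the treewidth is 4.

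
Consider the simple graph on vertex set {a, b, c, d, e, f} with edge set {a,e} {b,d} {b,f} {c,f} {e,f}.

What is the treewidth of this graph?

1

A width-1 tree decomposition is:
Bags: B1 = {b, f}  B2 = {c, f}  B3 = {e, f}  B4 = {a, e}  B5 = {b, d}
Tree: B1–B2, B1–B3, B3–B4, B1–B5
Each bag holds 2 vertices, so the decomposition has width 1, which upper-bounds the treewidth. Any graph with an edge has treewidth ≥ 1, and G has the edge f–b. Hence tw(G) = 1 exactly.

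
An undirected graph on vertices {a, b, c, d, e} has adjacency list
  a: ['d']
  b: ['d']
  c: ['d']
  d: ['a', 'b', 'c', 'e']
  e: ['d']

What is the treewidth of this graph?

A width-1 tree decomposition is:
Bags: B1 = {b, d}  B2 = {c, d}  B3 = {d, e}  B4 = {a, d}
Tree: B1–B2, B2–B3, B1–B4
Every bag has size at most 2, so the width is 2 − 1 = 1 and tw(G) ≤ 1. G has an edge, so its treewidth is at least 1. Combining the bounds, tw(G) = 1.

1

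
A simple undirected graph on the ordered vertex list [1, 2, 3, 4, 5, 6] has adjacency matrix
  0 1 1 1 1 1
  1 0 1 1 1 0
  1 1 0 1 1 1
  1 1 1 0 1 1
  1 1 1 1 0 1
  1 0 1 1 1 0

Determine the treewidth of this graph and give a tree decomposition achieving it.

Each bag holds 5 vertices, so the decomposition has width 4, which upper-bounds the treewidth. On the other hand G contains the 5-clique {1, 2, 3, 4, 5}. A clique must lie in a single bag of any decomposition, so no decomposition can have width below 4. The upper and lower bounds meet at 4, so that is the treewidth.

Treewidth 4.
One such decomposition:
Bags: B1 = {1, 3, 4, 5, 6}  B2 = {1, 2, 3, 4, 5}
Tree: B1–B2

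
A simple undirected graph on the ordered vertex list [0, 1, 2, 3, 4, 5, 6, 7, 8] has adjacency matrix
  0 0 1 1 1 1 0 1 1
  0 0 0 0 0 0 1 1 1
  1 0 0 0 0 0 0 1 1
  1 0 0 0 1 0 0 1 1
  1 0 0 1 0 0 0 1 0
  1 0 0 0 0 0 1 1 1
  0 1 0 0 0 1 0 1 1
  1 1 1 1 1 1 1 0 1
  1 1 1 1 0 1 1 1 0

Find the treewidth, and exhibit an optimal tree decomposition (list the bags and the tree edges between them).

The largest bag has 4 vertices, giving width 3; this decomposition certifies tw(G) ≤ 3. For the lower bound, the 4 vertices {0, 2, 7, 8} are pairwise adjacent, and any tree decomposition puts a clique entirely inside one bag — forcing width ≥ 3. Therefore the treewidth is 3.

Treewidth 3.
Bags: B1 = {0, 3, 7, 8}  B2 = {0, 5, 7, 8}  B3 = {0, 2, 7, 8}  B4 = {5, 6, 7, 8}  B5 = {1, 6, 7, 8}  B6 = {0, 3, 4, 7}
Tree: B1–B2, B1–B3, B2–B4, B4–B5, B1–B6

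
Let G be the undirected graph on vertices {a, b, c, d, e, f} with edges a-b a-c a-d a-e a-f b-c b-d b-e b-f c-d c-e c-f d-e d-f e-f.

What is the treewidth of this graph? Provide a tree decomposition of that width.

A single bag containing all 6 vertices is trivially a valid decomposition of width 5. Conversely, {a, b, c, d, e, f} is a clique of size 6, and the vertices of any clique must share a bag in every tree decomposition; so some bag has ≥ 6 vertices and tw(G) ≥ 5. Combining the bounds, tw(G) = 5.

Treewidth 5.
Bags: B1 = {a, b, c, d, e, f}
Tree: (single bag)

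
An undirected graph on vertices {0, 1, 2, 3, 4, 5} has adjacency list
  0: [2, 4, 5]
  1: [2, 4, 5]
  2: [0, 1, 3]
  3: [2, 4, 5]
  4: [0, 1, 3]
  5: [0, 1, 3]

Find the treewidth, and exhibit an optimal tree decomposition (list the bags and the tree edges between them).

Treewidth 3.
Bags: B1 = {2, 3, 4, 5}  B2 = {1, 2, 4, 5}  B3 = {0, 2, 4, 5}
Tree: B1–B2, B2–B3

Every bag has size at most 4, so the width is 4 − 1 = 3 and tw(G) ≤ 3. For the lower bound: the 4 vertex sets {3,4}, {1,2}, {5}, {0} are disjoint, each induces a connected subgraph, and every pair is joined by at least one edge of G. Contracting each set to a single vertex therefore yields K_{4} as a minor, and since treewidth is minor-monotone, tw(G) ≥ tw(K_{4}) = 3. The upper and lower bounds meet at 3, so that is the treewidth.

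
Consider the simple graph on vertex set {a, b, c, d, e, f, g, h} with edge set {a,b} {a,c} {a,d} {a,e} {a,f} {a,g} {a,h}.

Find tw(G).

1

A width-1 tree decomposition is:
Bags: B1 = {a, d}  B2 = {a, e}  B3 = {a, h}  B4 = {a, b}  B5 = {a, f}  B6 = {a, c}  B7 = {a, g}
Tree: B1–B2, B1–B3, B2–B4, B3–B5, B4–B6, B6–B7
Every bag has size at most 2, so the width is 2 − 1 = 1 and tw(G) ≤ 1. Any graph with an edge has treewidth ≥ 1, and G has the edge d–a. The upper and lower bounds meet at 1, so that is the treewidth.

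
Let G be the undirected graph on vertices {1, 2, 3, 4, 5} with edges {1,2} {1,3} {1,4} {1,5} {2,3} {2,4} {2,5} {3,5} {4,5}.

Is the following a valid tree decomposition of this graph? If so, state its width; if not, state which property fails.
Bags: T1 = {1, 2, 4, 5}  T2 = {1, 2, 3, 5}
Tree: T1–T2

Checking the three conditions: (i) the bags cover all of {1, 2, 3, 4, 5}; (ii) for each edge, some bag contains both endpoints; (iii) the bags containing any fixed vertex form a subtree. All hold, so the decomposition is valid with width 4 − 1 = 3.

Yes; width 3.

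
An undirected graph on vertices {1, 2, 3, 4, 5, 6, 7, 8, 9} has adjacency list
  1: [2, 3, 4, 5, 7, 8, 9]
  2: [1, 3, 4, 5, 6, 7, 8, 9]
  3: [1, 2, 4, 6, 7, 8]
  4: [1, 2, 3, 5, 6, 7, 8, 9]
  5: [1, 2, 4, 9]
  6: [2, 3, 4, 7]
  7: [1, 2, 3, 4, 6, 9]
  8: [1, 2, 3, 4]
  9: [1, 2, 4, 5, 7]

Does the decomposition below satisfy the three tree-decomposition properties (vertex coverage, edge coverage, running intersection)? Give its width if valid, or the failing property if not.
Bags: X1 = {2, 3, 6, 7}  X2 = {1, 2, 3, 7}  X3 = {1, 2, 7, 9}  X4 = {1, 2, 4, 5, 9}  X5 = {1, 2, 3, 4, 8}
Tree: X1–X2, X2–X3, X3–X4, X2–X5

No — edge (6,4) lies in no bag.

A tree decomposition must satisfy three properties: every vertex lies in some bag; for every edge, both endpoints lie together in some bag; and for every vertex, the bags containing it form a connected subtree. Here edge (6,4) lies in no bag, so the decomposition is invalid.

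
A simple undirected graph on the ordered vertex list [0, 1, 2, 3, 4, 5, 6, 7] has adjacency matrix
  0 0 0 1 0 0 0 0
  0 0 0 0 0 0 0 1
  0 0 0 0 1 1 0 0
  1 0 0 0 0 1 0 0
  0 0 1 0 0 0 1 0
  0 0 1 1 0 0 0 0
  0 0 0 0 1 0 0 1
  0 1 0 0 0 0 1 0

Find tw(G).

A width-1 tree decomposition is:
Bags: B1 = {0, 3}  B2 = {3, 5}  B3 = {2, 5}  B4 = {2, 4}  B5 = {4, 6}  B6 = {6, 7}  B7 = {1, 7}
Tree: B1–B2, B2–B3, B3–B4, B4–B5, B5–B6, B6–B7
Every bag has size at most 2, so the width is 2 − 1 = 1 and tw(G) ≤ 1. G has an edge, so its treewidth is at least 1. Hence tw(G) = 1 exactly.

1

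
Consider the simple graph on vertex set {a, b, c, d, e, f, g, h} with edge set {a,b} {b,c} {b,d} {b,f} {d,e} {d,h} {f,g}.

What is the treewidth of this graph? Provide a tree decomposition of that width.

Treewidth 1.
One optimal decomposition is:
Bags: B1 = {b, c}  B2 = {a, b}  B3 = {b, d}  B4 = {d, e}  B5 = {b, f}  B6 = {d, h}  B7 = {f, g}
Tree: B1–B2, B2–B3, B3–B4, B3–B5, B4–B6, B5–B7

The largest bag has 2 vertices, giving width 1; this decomposition certifies tw(G) ≤ 1. Since G has at least one edge (e.g. b–c), it is not an edgeless graph, so tw(G) ≥ 1. Hence tw(G) = 1 exactly.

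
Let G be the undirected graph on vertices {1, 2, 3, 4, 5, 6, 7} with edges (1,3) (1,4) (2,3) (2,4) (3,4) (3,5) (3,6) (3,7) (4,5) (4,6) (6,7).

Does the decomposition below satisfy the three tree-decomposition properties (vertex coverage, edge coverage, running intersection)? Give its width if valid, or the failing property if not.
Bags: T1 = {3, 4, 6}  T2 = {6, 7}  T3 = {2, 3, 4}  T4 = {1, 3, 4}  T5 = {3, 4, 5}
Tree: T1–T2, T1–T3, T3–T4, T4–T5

No — edge (3,7) lies in no bag.

A tree decomposition must satisfy three properties: every vertex lies in some bag; for every edge, both endpoints lie together in some bag; and for every vertex, the bags containing it form a connected subtree. Here edge (3,7) lies in no bag, so the decomposition is invalid.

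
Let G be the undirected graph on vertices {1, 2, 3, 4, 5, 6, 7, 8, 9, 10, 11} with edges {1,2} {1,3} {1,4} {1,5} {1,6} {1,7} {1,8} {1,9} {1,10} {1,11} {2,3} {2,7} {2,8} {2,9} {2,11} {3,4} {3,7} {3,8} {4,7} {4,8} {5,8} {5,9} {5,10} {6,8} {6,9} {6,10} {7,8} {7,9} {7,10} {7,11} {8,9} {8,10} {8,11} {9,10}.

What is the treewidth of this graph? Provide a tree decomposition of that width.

Treewidth 4.
One such decomposition:
Bags: B1 = {1, 2, 7, 8, 9}  B2 = {1, 2, 7, 8, 11}  B3 = {1, 7, 8, 9, 10}  B4 = {1, 2, 3, 7, 8}  B5 = {1, 5, 8, 9, 10}  B6 = {1, 3, 4, 7, 8}  B7 = {1, 6, 8, 9, 10}
Tree: B1–B2, B1–B3, B1–B4, B3–B5, B4–B6, B5–B7

Every bag has size at most 5, so the width is 5 − 1 = 4 and tw(G) ≤ 4. On the other hand G contains the 5-clique {1, 5, 8, 9, 10}. A clique must lie in a single bag of any decomposition, so no decomposition can have width below 4. Combining the bounds, tw(G) = 4.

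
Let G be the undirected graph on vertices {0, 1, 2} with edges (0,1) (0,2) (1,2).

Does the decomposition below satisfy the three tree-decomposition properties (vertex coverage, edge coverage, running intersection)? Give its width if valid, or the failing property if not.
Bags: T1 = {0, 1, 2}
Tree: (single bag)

Checking the three conditions: (i) the bags cover all of {0, 1, 2}; (ii) for each edge, some bag contains both endpoints; (iii) the bags containing any fixed vertex form a subtree. All hold, so the decomposition is valid with width 3 − 1 = 2.

Yes; width 2.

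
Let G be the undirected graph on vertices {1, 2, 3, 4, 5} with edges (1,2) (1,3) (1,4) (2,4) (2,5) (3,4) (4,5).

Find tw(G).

A width-2 tree decomposition is:
Bags: B1 = {1, 2, 4}  B2 = {1, 3, 4}  B3 = {2, 4, 5}
Tree: B1–B2, B1–B3
Every bag has size at most 3, so the width is 3 − 1 = 2 and tw(G) ≤ 2. For the lower bound, the 3 vertices {1, 2, 4} are pairwise adjacent, and any tree decomposition puts a clique entirely inside one bag — forcing width ≥ 2. The upper and lower bounds meet at 2, so that is the treewidth.

2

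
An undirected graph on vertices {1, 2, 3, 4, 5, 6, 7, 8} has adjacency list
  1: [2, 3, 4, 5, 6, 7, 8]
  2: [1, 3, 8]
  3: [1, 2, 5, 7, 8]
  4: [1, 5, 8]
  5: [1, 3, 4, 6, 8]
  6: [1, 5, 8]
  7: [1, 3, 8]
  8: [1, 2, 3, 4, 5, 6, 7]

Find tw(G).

A width-3 tree decomposition is:
Bags: B1 = {1, 3, 5, 8}  B2 = {1, 3, 7, 8}  B3 = {1, 2, 3, 8}  B4 = {1, 5, 6, 8}  B5 = {1, 4, 5, 8}
Tree: B1–B2, B2–B3, B1–B4, B4–B5
The largest bag has 4 vertices, giving width 3; this decomposition certifies tw(G) ≤ 3. Conversely, {1, 2, 3, 8} is a clique of size 4, and the vertices of any clique must share a bag in every tree decomposition; so some bag has ≥ 4 vertices and tw(G) ≥ 3. The upper and lower bounds meet at 3, so that is the treewidth.

3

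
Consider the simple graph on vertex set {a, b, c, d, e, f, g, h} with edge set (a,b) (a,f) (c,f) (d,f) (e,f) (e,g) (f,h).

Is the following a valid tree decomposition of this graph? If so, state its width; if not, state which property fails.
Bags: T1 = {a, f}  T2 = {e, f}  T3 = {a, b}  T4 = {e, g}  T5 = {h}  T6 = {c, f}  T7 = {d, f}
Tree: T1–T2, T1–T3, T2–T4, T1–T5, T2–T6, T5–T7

No — edge (f,h) lies in no bag.

A tree decomposition must satisfy three properties: every vertex lies in some bag; for every edge, both endpoints lie together in some bag; and for every vertex, the bags containing it form a connected subtree. Here edge (f,h) lies in no bag, so the decomposition is invalid.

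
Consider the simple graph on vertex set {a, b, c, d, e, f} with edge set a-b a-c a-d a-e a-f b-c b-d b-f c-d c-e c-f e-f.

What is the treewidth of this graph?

A width-3 tree decomposition is:
Bags: B1 = {a, b, c, f}  B2 = {a, c, e, f}  B3 = {a, b, c, d}
Tree: B1–B2, B1–B3
Each bag holds 4 vertices, so the decomposition has width 3, which upper-bounds the treewidth. On the other hand G contains the 4-clique {a, b, c, d}. A clique must lie in a single bag of any decomposition, so no decomposition can have width below 3. Combining the bounds, tw(G) = 3.

3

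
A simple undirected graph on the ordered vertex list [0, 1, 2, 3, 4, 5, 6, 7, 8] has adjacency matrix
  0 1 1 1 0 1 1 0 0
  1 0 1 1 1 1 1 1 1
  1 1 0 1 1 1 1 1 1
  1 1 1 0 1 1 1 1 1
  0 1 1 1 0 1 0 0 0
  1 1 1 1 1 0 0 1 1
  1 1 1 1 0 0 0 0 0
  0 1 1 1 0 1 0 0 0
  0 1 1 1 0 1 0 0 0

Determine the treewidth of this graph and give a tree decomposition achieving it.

The largest bag has 5 vertices, giving width 4; this decomposition certifies tw(G) ≤ 4. Conversely, {0, 1, 2, 3, 5} is a clique of size 5, and the vertices of any clique must share a bag in every tree decomposition; so some bag has ≥ 5 vertices and tw(G) ≥ 4. Hence tw(G) = 4 exactly.

Treewidth 4.
One such decomposition:
Bags: B1 = {1, 2, 3, 5, 8}  B2 = {1, 2, 3, 5, 7}  B3 = {0, 1, 2, 3, 5}  B4 = {0, 1, 2, 3, 6}  B5 = {1, 2, 3, 4, 5}
Tree: B1–B2, B1–B3, B3–B4, B2–B5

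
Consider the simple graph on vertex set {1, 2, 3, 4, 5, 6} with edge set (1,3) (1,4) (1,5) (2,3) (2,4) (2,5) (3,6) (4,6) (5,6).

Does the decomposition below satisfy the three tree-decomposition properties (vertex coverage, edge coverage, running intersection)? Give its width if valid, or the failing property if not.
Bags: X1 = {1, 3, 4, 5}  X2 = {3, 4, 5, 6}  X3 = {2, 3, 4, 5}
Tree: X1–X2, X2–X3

Yes; width 3.

Vertex coverage: the bags together contain {1, 2, 3, 4, 5, 6}, the full vertex set. Edge coverage: each edge of G has both endpoints in at least one bag. Running intersection: for every vertex, the bags containing it form a connected subtree. All three properties hold, so this is a valid tree decomposition of width max|bag| − 1 = 3, and hence tw(G) ≤ 3.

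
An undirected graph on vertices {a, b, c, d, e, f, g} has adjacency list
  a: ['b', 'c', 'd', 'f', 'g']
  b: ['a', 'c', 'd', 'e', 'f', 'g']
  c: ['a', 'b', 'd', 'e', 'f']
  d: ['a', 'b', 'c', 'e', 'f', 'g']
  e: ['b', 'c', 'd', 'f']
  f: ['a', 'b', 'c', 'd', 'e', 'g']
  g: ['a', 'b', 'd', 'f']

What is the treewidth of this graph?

A width-4 tree decomposition is:
Bags: B1 = {a, b, c, d, f}  B2 = {b, c, d, e, f}  B3 = {a, b, d, f, g}
Tree: B1–B2, B1–B3
Every bag has size at most 5, so the width is 5 − 1 = 4 and tw(G) ≤ 4. On the other hand G contains the 5-clique {a, b, d, f, g}. A clique must lie in a single bag of any decomposition, so no decomposition can have width below 4. The upper and lower bounds meet at 4, so that is the treewidth.

4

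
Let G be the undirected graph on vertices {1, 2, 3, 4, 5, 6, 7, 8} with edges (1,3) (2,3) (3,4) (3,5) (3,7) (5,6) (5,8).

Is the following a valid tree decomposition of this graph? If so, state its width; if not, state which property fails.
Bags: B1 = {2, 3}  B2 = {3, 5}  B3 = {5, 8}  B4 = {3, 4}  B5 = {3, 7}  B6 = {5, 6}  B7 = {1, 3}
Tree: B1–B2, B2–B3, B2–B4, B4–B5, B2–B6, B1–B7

Yes; width 1.

Every vertex of G appears in some bag (union = {1, 2, 3, 4, 5, 6, 7, 8}); every edge is covered by a bag; and for each vertex v the set of bags containing v is connected in the bag tree. The decomposition is therefore valid. The largest bag has 2 vertices, so the width is 1.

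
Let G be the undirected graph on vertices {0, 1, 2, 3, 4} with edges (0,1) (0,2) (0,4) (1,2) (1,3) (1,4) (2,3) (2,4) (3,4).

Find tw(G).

A width-3 tree decomposition is:
Bags: B1 = {0, 1, 2, 4}  B2 = {1, 2, 3, 4}
Tree: B1–B2
The largest bag has 4 vertices, giving width 3; this decomposition certifies tw(G) ≤ 3. On the other hand G contains the 4-clique {0, 1, 2, 4}. A clique must lie in a single bag of any decomposition, so no decomposition can have width below 3. Therefore the treewidth is 3.

3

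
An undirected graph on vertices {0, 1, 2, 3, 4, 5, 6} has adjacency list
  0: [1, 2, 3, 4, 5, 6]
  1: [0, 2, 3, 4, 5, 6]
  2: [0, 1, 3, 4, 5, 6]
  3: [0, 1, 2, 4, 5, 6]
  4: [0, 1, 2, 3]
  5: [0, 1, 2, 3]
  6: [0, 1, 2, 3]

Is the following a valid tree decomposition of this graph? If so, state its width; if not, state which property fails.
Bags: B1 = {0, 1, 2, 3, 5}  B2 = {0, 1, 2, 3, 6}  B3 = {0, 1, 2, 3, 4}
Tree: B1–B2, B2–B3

Vertex coverage: the bags together contain {0, 1, 2, 3, 4, 5, 6}, the full vertex set. Edge coverage: each edge of G has both endpoints in at least one bag. Running intersection: for every vertex, the bags containing it form a connected subtree. All three properties hold, so this is a valid tree decomposition of width max|bag| − 1 = 4, and hence tw(G) ≤ 4.

Yes; width 4.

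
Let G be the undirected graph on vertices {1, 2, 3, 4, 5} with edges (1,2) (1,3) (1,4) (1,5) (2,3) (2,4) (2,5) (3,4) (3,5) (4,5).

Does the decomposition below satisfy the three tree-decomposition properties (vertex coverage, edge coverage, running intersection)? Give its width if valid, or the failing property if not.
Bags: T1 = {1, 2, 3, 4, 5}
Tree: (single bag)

Yes; width 4.

Every vertex of G appears in some bag (union = {1, 2, 3, 4, 5}); every edge is covered by a bag; and for each vertex v the set of bags containing v is connected in the bag tree. The decomposition is therefore valid. The largest bag has 5 vertices, so the width is 4.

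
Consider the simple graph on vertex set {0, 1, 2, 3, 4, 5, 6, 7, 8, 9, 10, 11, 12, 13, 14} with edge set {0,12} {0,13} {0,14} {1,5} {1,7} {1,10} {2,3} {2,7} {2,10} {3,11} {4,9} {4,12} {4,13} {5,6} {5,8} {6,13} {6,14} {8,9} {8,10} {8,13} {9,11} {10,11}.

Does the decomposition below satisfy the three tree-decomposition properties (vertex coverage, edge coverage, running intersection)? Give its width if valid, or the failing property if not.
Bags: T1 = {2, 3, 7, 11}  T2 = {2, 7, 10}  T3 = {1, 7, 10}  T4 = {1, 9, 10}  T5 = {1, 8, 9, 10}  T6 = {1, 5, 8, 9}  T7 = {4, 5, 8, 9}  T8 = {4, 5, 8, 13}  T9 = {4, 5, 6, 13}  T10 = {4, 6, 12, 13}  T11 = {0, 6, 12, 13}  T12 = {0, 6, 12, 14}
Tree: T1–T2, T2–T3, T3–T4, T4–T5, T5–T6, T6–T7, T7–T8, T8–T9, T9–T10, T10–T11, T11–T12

A tree decomposition must satisfy three properties: every vertex lies in some bag; for every edge, both endpoints lie together in some bag; and for every vertex, the bags containing it form a connected subtree. Here edge (11,10) lies in no bag, so the decomposition is invalid.

No — edge (11,10) lies in no bag.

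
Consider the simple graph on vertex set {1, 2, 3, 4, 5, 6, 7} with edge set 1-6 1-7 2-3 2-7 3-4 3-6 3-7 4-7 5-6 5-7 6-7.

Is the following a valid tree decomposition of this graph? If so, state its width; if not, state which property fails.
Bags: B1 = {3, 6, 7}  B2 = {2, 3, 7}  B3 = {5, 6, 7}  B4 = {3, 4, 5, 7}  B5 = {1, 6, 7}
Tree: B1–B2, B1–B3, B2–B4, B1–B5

No — bags containing vertex 5 are not connected in the tree.

A tree decomposition must satisfy three properties: every vertex lies in some bag; for every edge, both endpoints lie together in some bag; and for every vertex, the bags containing it form a connected subtree. Here bags containing vertex 5 are not connected in the tree, so the decomposition is invalid.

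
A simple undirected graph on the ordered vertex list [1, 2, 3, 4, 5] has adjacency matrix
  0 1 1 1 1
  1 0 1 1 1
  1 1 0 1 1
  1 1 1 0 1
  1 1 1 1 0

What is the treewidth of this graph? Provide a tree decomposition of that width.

Treewidth 4.
Bags: B1 = {1, 2, 3, 4, 5}
Tree: (single bag)

With just one bag of size 5, the width is 5 − 1 = 4, so tw(G) ≤ 4. On the other hand G contains the 5-clique {1, 2, 3, 4, 5}. A clique must lie in a single bag of any decomposition, so no decomposition can have width below 4. Therefore the treewidth is 4.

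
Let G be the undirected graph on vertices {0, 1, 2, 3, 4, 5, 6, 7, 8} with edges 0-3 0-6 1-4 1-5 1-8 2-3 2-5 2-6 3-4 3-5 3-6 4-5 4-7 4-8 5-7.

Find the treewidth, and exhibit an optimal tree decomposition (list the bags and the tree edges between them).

The largest bag has 3 vertices, giving width 2; this decomposition certifies tw(G) ≤ 2. On the other hand G contains the 3-clique {1, 4, 8}. A clique must lie in a single bag of any decomposition, so no decomposition can have width below 2. The upper and lower bounds meet at 2, so that is the treewidth.

Treewidth 2.
Bags: B1 = {3, 4, 5}  B2 = {1, 4, 5}  B3 = {2, 3, 5}  B4 = {2, 3, 6}  B5 = {0, 3, 6}  B6 = {4, 5, 7}  B7 = {1, 4, 8}
Tree: B1–B2, B1–B3, B3–B4, B4–B5, B2–B6, B2–B7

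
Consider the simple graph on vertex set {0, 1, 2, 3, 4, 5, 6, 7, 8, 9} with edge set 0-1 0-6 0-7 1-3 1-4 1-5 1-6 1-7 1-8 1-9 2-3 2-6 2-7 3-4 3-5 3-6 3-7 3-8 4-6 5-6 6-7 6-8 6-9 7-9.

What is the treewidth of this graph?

3

A width-3 tree decomposition is:
Bags: B1 = {0, 1, 6, 7}  B2 = {1, 3, 6, 7}  B3 = {2, 3, 6, 7}  B4 = {1, 6, 7, 9}  B5 = {1, 3, 5, 6}  B6 = {1, 3, 6, 8}  B7 = {1, 3, 4, 6}
Tree: B1–B2, B2–B3, B1–B4, B2–B5, B5–B6, B2–B7
The largest bag has 4 vertices, giving width 3; this decomposition certifies tw(G) ≤ 3. For the lower bound, the 4 vertices {0, 1, 6, 7} are pairwise adjacent, and any tree decomposition puts a clique entirely inside one bag — forcing width ≥ 3. Combining the bounds, tw(G) = 3.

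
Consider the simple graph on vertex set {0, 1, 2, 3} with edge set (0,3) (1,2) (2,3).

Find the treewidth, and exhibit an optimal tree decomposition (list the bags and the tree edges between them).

Treewidth 1.
One optimal decomposition is:
Bags: B1 = {2, 3}  B2 = {0, 3}  B3 = {1, 2}
Tree: B1–B2, B1–B3

Each bag holds 2 vertices, so the decomposition has width 1, which upper-bounds the treewidth. Since G has at least one edge (e.g. 2–3), it is not an edgeless graph, so tw(G) ≥ 1. The upper and lower bounds meet at 1, so that is the treewidth.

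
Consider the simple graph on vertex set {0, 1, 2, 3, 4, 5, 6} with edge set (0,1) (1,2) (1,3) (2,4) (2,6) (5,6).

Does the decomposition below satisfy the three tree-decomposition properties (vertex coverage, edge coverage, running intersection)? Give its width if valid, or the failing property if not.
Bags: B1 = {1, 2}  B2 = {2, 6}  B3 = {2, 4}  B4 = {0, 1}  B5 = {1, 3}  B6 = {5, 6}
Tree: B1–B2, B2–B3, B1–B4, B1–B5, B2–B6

Every vertex of G appears in some bag (union = {0, 1, 2, 3, 4, 5, 6}); every edge is covered by a bag; and for each vertex v the set of bags containing v is connected in the bag tree. The decomposition is therefore valid. The largest bag has 2 vertices, so the width is 1.

Yes; width 1.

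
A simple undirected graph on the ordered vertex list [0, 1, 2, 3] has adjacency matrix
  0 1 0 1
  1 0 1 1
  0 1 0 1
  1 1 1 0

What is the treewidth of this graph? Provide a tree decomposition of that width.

Treewidth 2.
Bags: B1 = {0, 1, 3}  B2 = {1, 2, 3}
Tree: B1–B2

Each bag holds 3 vertices, so the decomposition has width 2, which upper-bounds the treewidth. On the other hand G contains the 3-clique {0, 1, 3}. A clique must lie in a single bag of any decomposition, so no decomposition can have width below 2. Therefore the treewidth is 2.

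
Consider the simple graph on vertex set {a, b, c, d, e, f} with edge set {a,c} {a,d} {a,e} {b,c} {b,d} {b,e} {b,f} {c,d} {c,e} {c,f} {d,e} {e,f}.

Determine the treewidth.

3

A width-3 tree decomposition is:
Bags: B1 = {b, c, d, e}  B2 = {b, c, e, f}  B3 = {a, c, d, e}
Tree: B1–B2, B1–B3
Each bag holds 4 vertices, so the decomposition has width 3, which upper-bounds the treewidth. Conversely, {a, c, d, e} is a clique of size 4, and the vertices of any clique must share a bag in every tree decomposition; so some bag has ≥ 4 vertices and tw(G) ≥ 3. The upper and lower bounds meet at 3, so that is the treewidth.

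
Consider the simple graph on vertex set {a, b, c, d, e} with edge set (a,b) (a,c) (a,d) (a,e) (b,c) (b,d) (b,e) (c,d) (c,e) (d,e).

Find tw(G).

A width-4 tree decomposition is:
Bags: B1 = {a, b, c, d, e}
Tree: (single bag)
With just one bag of size 5, the width is 5 − 1 = 4, so tw(G) ≤ 4. For the lower bound, the 5 vertices {a, b, c, d, e} are pairwise adjacent, and any tree decomposition puts a clique entirely inside one bag — forcing width ≥ 4. The upper and lower bounds meet at 4, so that is the treewidth.

4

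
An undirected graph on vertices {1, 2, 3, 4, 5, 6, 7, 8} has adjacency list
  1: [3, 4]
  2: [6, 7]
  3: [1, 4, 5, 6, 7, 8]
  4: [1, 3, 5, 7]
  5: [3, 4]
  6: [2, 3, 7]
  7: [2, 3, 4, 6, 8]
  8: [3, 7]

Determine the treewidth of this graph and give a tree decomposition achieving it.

Treewidth 2.
Bags: B1 = {3, 4, 7}  B2 = {1, 3, 4}  B3 = {3, 6, 7}  B4 = {2, 6, 7}  B5 = {3, 7, 8}  B6 = {3, 4, 5}
Tree: B1–B2, B1–B3, B3–B4, B1–B5, B2–B6

The largest bag has 3 vertices, giving width 2; this decomposition certifies tw(G) ≤ 2. On the other hand G contains the 3-clique {2, 6, 7}. A clique must lie in a single bag of any decomposition, so no decomposition can have width below 2. The upper and lower bounds meet at 2, so that is the treewidth.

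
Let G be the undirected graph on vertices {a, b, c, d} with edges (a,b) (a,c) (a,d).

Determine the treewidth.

A width-1 tree decomposition is:
Bags: B1 = {a, d}  B2 = {a, b}  B3 = {a, c}
Tree: B1–B2, B1–B3
Every bag has size at most 2, so the width is 2 − 1 = 1 and tw(G) ≤ 1. G has an edge, so its treewidth is at least 1. Therefore the treewidth is 1.

1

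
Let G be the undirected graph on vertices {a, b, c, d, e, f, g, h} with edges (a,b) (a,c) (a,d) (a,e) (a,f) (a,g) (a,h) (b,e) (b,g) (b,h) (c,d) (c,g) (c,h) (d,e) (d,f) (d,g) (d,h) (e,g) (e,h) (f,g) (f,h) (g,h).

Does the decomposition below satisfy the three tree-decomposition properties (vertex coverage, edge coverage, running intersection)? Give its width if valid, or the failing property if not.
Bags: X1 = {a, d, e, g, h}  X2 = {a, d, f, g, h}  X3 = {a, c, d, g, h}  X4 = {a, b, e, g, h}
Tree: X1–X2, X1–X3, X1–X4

Yes; width 4.

Checking the three conditions: (i) the bags cover all of {a, b, c, d, e, f, g, h}; (ii) for each edge, some bag contains both endpoints; (iii) the bags containing any fixed vertex form a subtree. All hold, so the decomposition is valid with width 5 − 1 = 4.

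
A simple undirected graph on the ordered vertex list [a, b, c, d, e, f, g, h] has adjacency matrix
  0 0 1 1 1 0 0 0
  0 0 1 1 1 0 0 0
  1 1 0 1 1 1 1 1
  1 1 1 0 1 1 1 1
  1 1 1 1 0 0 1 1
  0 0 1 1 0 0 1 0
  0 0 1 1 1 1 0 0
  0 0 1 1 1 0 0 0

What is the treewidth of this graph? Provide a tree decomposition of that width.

Treewidth 3.
One such decomposition:
Bags: B1 = {c, d, e, g}  B2 = {c, d, f, g}  B3 = {a, c, d, e}  B4 = {c, d, e, h}  B5 = {b, c, d, e}
Tree: B1–B2, B1–B3, B1–B4, B1–B5

Every bag has size at most 4, so the width is 4 − 1 = 3 and tw(G) ≤ 3. Conversely, {c, d, e, g} is a clique of size 4, and the vertices of any clique must share a bag in every tree decomposition; so some bag has ≥ 4 vertices and tw(G) ≥ 3. Hence tw(G) = 3 exactly.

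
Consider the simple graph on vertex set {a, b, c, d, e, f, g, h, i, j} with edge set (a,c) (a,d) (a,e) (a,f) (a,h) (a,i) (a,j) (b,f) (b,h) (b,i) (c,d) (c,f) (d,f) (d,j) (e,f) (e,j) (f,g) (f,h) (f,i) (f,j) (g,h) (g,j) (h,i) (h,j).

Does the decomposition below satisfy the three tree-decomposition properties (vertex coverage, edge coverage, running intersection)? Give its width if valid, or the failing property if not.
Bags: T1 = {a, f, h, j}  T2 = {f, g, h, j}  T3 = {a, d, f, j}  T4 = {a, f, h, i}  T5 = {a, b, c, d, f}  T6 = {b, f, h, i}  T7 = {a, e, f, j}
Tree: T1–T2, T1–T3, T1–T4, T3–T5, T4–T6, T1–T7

No — bags containing vertex b are not connected in the tree.

A tree decomposition must satisfy three properties: every vertex lies in some bag; for every edge, both endpoints lie together in some bag; and for every vertex, the bags containing it form a connected subtree. Here bags containing vertex b are not connected in the tree, so the decomposition is invalid.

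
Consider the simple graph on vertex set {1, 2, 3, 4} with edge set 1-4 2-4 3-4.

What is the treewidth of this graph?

1

A width-1 tree decomposition is:
Bags: B1 = {3, 4}  B2 = {1, 4}  B3 = {2, 4}
Tree: B1–B2, B2–B3
The largest bag has 2 vertices, giving width 1; this decomposition certifies tw(G) ≤ 1. G has an edge, so its treewidth is at least 1. Therefore the treewidth is 1.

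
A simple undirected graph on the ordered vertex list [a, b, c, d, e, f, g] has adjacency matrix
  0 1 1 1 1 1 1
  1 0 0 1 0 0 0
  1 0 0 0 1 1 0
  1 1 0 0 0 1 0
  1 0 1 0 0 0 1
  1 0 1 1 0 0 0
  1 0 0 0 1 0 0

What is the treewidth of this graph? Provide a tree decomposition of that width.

Treewidth 2.
Bags: B1 = {a, c, f}  B2 = {a, d, f}  B3 = {a, b, d}  B4 = {a, c, e}  B5 = {a, e, g}
Tree: B1–B2, B2–B3, B1–B4, B4–B5

The largest bag has 3 vertices, giving width 2; this decomposition certifies tw(G) ≤ 2. On the other hand G contains the 3-clique {a, d, f}. A clique must lie in a single bag of any decomposition, so no decomposition can have width below 2. The upper and lower bounds meet at 2, so that is the treewidth.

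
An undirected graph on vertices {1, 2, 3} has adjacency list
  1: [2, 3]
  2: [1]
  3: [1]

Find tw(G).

1

A width-1 tree decomposition is:
Bags: B1 = {1, 3}  B2 = {1, 2}
Tree: B1–B2
Every bag has size at most 2, so the width is 2 − 1 = 1 and tw(G) ≤ 1. G has an edge, so its treewidth is at least 1. The upper and lower bounds meet at 1, so that is the treewidth.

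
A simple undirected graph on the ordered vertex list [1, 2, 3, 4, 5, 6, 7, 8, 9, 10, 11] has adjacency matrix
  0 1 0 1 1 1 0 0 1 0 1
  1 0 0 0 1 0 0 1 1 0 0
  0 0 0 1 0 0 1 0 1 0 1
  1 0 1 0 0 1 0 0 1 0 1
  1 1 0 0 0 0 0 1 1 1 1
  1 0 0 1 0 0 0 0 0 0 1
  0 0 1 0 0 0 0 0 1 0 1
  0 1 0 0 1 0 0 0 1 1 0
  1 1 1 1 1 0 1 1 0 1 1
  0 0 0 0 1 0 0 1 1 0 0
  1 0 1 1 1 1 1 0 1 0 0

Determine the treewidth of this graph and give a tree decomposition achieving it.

The largest bag has 4 vertices, giving width 3; this decomposition certifies tw(G) ≤ 3. For the lower bound, the 4 vertices {3, 4, 9, 11} are pairwise adjacent, and any tree decomposition puts a clique entirely inside one bag — forcing width ≥ 3. Hence tw(G) = 3 exactly.

Treewidth 3.
One optimal decomposition is:
Bags: B1 = {1, 2, 5, 9}  B2 = {2, 5, 8, 9}  B3 = {1, 5, 9, 11}  B4 = {1, 4, 9, 11}  B5 = {3, 4, 9, 11}  B6 = {1, 4, 6, 11}  B7 = {3, 7, 9, 11}  B8 = {5, 8, 9, 10}
Tree: B1–B2, B1–B3, B3–B4, B4–B5, B4–B6, B5–B7, B2–B8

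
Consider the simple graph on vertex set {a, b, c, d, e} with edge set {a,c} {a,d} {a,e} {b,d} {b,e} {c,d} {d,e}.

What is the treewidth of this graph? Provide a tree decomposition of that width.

Each bag holds 3 vertices, so the decomposition has width 2, which upper-bounds the treewidth. On the other hand G contains the 3-clique {a, d, e}. A clique must lie in a single bag of any decomposition, so no decomposition can have width below 2. Combining the bounds, tw(G) = 2.

Treewidth 2.
One optimal decomposition is:
Bags: B1 = {b, d, e}  B2 = {a, d, e}  B3 = {a, c, d}
Tree: B1–B2, B2–B3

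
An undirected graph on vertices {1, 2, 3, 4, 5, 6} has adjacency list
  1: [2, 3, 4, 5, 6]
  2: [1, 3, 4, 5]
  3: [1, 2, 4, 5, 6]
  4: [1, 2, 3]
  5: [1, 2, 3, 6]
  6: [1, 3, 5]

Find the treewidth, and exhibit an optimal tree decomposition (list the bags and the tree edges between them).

Every bag has size at most 4, so the width is 4 − 1 = 3 and tw(G) ≤ 3. For the lower bound, the 4 vertices {1, 2, 3, 4} are pairwise adjacent, and any tree decomposition puts a clique entirely inside one bag — forcing width ≥ 3. Combining the bounds, tw(G) = 3.

Treewidth 3.
One optimal decomposition is:
Bags: B1 = {1, 2, 3, 5}  B2 = {1, 2, 3, 4}  B3 = {1, 3, 5, 6}
Tree: B1–B2, B1–B3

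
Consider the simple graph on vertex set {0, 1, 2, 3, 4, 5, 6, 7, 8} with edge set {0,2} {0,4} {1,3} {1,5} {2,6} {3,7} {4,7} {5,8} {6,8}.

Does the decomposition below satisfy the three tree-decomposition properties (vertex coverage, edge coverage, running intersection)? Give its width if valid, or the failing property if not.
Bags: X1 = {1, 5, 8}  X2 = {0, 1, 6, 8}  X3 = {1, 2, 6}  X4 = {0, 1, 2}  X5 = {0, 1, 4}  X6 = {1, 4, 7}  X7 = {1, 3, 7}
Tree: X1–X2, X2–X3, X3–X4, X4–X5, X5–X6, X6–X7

No — bags containing vertex 0 are not connected in the tree.

A tree decomposition must satisfy three properties: every vertex lies in some bag; for every edge, both endpoints lie together in some bag; and for every vertex, the bags containing it form a connected subtree. Here bags containing vertex 0 are not connected in the tree, so the decomposition is invalid.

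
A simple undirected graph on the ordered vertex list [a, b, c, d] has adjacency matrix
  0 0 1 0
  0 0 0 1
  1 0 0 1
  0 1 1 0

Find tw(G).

1

A width-1 tree decomposition is:
Bags: B1 = {a, c}  B2 = {c, d}  B3 = {b, d}
Tree: B1–B2, B2–B3
The largest bag has 2 vertices, giving width 1; this decomposition certifies tw(G) ≤ 1. Any graph with an edge has treewidth ≥ 1, and G has the edge c–a. Therefore the treewidth is 1.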